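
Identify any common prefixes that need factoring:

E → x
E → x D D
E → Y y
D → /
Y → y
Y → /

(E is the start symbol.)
Left-factoring is needed when two productions for the same non-terminal
share a common prefix on the right-hand side.

Productions for E:
  E → x
  E → x D D
  E → Y y
Productions for Y:
  Y → y
  Y → /

Found common prefix 'x' in productions for E

Answer: Yes, E has productions with common prefix 'x'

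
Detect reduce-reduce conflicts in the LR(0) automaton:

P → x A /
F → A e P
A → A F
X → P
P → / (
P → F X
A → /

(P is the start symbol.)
A reduce-reduce conflict occurs when an LR(0) state has two complete items [A → α .] and [B → β .] — both call for a reduction, and with no lookahead the parser cannot choose between them.

Augment with P' → P and build the canonical LR(0) collection (I0 = CLOSURE({[P' → . P]}), then GOTO on every symbol after a dot until no new states appear). It has 15 states:
  I0: { [A → . /], [A → . A F], [F → . A e P], [P → . / (], [P → . F X], [P → . x A /], [P' → . P] }  — shift
  I1: { [A → / .], [P → / . (] }  — shift, reduce
  I2: { [A → . /], [A → . A F], [A → A . F], [F → . A e P], [F → A . e P] }  — shift
  I3: { [A → . /], [A → . A F], [F → . A e P], [P → . / (], [P → . F X], [P → . x A /], [P → F . X], [X → . P] }  — shift
  I4: { [P' → P .] }  — accept
  I5: { [A → . /], [A → . A F], [P → x . A /] }  — shift
  I6: { [A → / .] }  — reduce
  I7: { [A → . /], [A → . A F], [A → A . F], [F → . A e P], [P → x A . /] }  — shift
  I8: { [A → / .], [P → x A / .] }  — 2 reduces
  I9: { [A → A F .] }  — reduce
  I10: { [X → P .] }  — reduce
  I11: { [P → F X .] }  — reduce
  I12: { [A → . /], [A → . A F], [F → . A e P], [F → A e . P], [P → . / (], [P → . F X], [P → . x A /] }  — shift
  I13: { [F → A e P .] }  — reduce
  I14: { [P → / ( .] }  — reduce

I8 contains complete items [A → / .], [P → x A / .] — reduce-reduce conflict.

Answer: Yes — I8: [A → / .] vs [P → x A / .]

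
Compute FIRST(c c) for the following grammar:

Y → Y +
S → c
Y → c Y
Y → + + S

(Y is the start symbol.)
To compute FIRST(c c), process the symbols left to right:
Symbol c is a terminal. Add 'c' and stop.
FIRST(c c) = { 'c' }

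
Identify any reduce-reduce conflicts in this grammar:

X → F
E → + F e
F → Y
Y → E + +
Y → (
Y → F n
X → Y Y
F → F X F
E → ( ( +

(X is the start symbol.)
A reduce-reduce conflict occurs when an LR(0) state has two complete items [A → α .] and [B → β .] — both call for a reduction, and with no lookahead the parser cannot choose between them.

Augment with X' → X and build the canonical LR(0) collection (I0 = CLOSURE({[X' → . X]}), then GOTO on every symbol after a dot until no new states appear). It has 19 states:
  I0: { [E → . ( ( +], [E → . + F e], [F → . F X F], [F → . Y], [X → . F], [X → . Y Y], [X' → . X], [Y → . (], [Y → . E + +], [Y → . F n] }  — shift
  I1: { [E → ( . ( +], [Y → ( .] }  — shift, reduce
  I2: { [E → + . F e], [E → . ( ( +], [E → . + F e], [F → . F X F], [F → . Y], [Y → . (], [Y → . E + +], [Y → . F n] }  — shift
  I3: { [Y → E . + +] }  — shift
  I4: { [E → . ( ( +], [E → . + F e], [F → . F X F], [F → . Y], [F → F . X F], [X → . F], [X → . Y Y], [X → F .], [Y → . (], [Y → . E + +], [Y → . F n], [Y → F . n] }  — shift, reduce
  I5: { [X' → X .] }  — accept
  I6: { [E → . ( ( +], [E → . + F e], [F → . F X F], [F → . Y], [F → Y .], [X → Y . Y], [Y → . (], [Y → . E + +], [Y → . F n] }  — shift, reduce
  I7: { [E → . ( ( +], [E → . + F e], [F → . F X F], [F → . Y], [F → F . X F], [X → . F], [X → . Y Y], [Y → . (], [Y → . E + +], [Y → . F n], [Y → F . n] }  — shift
  I8: { [F → Y .], [X → Y Y .] }  — 2 reduces
  I9: { [E → . ( ( +], [E → . + F e], [F → . F X F], [F → . Y], [F → F X . F], [Y → . (], [Y → . E + +], [Y → . F n] }  — shift
  I10: { [Y → F n .] }  — reduce
  I11: { [E → . ( ( +], [E → . + F e], [F → . F X F], [F → . Y], [F → F . X F], [F → F X F .], [X → . F], [X → . Y Y], [Y → . (], [Y → . E + +], [Y → . F n], [Y → F . n] }  — shift, reduce
  I12: { [F → Y .] }  — reduce
  I13: { [Y → E + . +] }  — shift
  I14: { [Y → E + + .] }  — reduce
  I15: { [E → + F . e], [E → . ( ( +], [E → . + F e], [F → . F X F], [F → . Y], [F → F . X F], [X → . F], [X → . Y Y], [Y → . (], [Y → . E + +], [Y → . F n], [Y → F . n] }  — shift
  I16: { [E → + F e .] }  — reduce
  I17: { [E → ( ( . +] }  — shift
  I18: { [E → ( ( + .] }  — reduce

I8 contains complete items [F → Y .], [X → Y Y .] — reduce-reduce conflict.

Answer: Yes — I8: [F → Y .] vs [X → Y Y .]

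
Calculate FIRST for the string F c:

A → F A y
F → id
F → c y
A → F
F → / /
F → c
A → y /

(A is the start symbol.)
FIRST sets of the non-terminals involved (from the grammar, by fixed-point iteration):
  FIRST(F) = { '/', 'c', 'id' }

To compute FIRST(F c), process the symbols left to right:
Symbol F is a non-terminal. Add FIRST(F) \ {ε} = { '/', 'c', 'id' }
F is not nullable (ε ∉ FIRST(F)), so stop here.
FIRST(F c) = { '/', 'c', 'id' }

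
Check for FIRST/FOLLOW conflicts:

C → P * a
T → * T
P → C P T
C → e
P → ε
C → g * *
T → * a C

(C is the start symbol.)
Yes. P → C P T with FOLLOW(P) on { '*' }

Nullable non-terminals: P.
FIRST sets used below: FIRST(C) = { '*', 'e', 'g' }

P: nullable alternative(s) P → ε; FOLLOW(P) = { '*' }
  P → C P T: FIRST \ {ε} = { '*', 'e', 'g' } — overlaps FOLLOW(P) on { '*' }: CONFLICT
  P → ε: FIRST \ {ε} = { } — this is the only nullable alternative, skip

C, T have no nullable alternative, so no FIRST/FOLLOW check is needed there.

So the grammar has 1 FIRST/FOLLOW conflict (marked CONFLICT above).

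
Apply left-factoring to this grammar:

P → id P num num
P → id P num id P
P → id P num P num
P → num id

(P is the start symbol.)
Left-factoring transforms A → αβ₁ | αβ₂ into A → αA' and A' → β₁ | β₂
(α is the longest common prefix among the alternatives). Repeat until
no nonterminal has two alternatives with a common prefix.

Round 1: P has alternatives sharing prefix 'id P num'. Introduce P': P → id P num P'
  Add: P' → num
  Add: P' → id P
  Add: P' → P num

No remaining common prefixes — done.

Resulting grammar:
P → id P num P'
P' → num
P' → id P
P' → P num
P → num id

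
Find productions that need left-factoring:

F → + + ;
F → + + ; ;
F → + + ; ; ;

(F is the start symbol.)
Yes, F has productions with common prefix '+ + ;'

Left-factoring is needed when two productions for the same non-terminal
share a common prefix on the right-hand side.

Productions for F:
  F → + + ;
  F → + + ; ;
  F → + + ; ; ;

Found common prefix '+ + ;' in productions for F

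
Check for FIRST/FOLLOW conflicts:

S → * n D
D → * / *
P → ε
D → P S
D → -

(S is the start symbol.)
Nullable non-terminals: P.
P has a nullable alternative but only one production, so nothing to check.

D, S have no nullable alternative, so no FIRST/FOLLOW check is needed there.

No FIRST/FOLLOW conflicts found.

Answer: No FIRST/FOLLOW conflicts.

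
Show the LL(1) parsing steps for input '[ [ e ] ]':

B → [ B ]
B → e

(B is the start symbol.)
LL(1) parsing maintains a stack (initially the start symbol over $) and the input. At each step: if the stack top is a terminal, match it against the current input token; if it is a non-terminal N, replace it with the RHS of M[N, lookahead] (the unique production whose predict set contains the lookahead).

Stack is shown with the top on the left.

Stack      Input        Action
------------------------------
B $        [ [ e ] ] $  output B → [ B ]
[ B ] $    [ [ e ] ] $  match '['
B ] $      [ e ] ] $    output B → [ B ]
[ B ] ] $  [ e ] ] $    match '['
B ] ] $    e ] ] $      output B → e
e ] ] $    e ] ] $      match 'e'
] ] $      ] ] $        match ']'
] $        ] $          match ']'
$          $            accept

The string is accepted.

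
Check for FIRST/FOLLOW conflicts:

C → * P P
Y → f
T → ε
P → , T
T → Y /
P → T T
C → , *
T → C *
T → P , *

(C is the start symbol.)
A FIRST/FOLLOW conflict occurs when a non-terminal N has a nullable alternative N → β (β ⇒* ε) and another alternative N → α with FIRST(α) ∩ FOLLOW(N) ≠ ∅: on such a lookahead the parser cannot decide between expanding α and letting N vanish via β.

Nullable non-terminals: P, T.
FIRST sets used below: FIRST(T) = { '*', ',', 'f', ε }, FIRST(Y) = { 'f' }, FIRST(C) = { '*', ',' }, FIRST(P) = { '*', ',', 'f', ε }

P: nullable alternative(s) P → T T; FOLLOW(P) = { $, '*', ',', 'f' }
  P → , T: FIRST \ {ε} = { ',' } — overlaps FOLLOW(P) on { ',' }: CONFLICT
  P → T T: FIRST \ {ε} = { '*', ',', 'f' } — this is the only nullable alternative, skip

T: nullable alternative(s) T → ε; FOLLOW(T) = { $, '*', ',', 'f' }
  T → ε: FIRST \ {ε} = { } — this is the only nullable alternative, skip
  T → Y /: FIRST \ {ε} = { 'f' } — overlaps FOLLOW(T) on { 'f' }: CONFLICT
  T → C *: FIRST \ {ε} = { '*', ',' } — overlaps FOLLOW(T) on { '*', ',' }: CONFLICT
  T → P , *: FIRST \ {ε} = { '*', ',', 'f' } — overlaps FOLLOW(T) on { '*', ',', 'f' }: CONFLICT

C, Y have no nullable alternative, so no FIRST/FOLLOW check is needed there.

So the grammar has 4 FIRST/FOLLOW conflicts (marked CONFLICT above).

Answer: Yes. T → Y '/' with FOLLOW(T) on { 'f' }; T → C '*' with FOLLOW(T) on { '*', ',' }; T → P ',' '*' with FOLLOW(T) on { '*', ',', 'f' }; P → ',' T with FOLLOW(P) on { ',' }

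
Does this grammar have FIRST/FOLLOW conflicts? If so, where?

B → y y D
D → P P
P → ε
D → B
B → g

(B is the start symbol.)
Nullable non-terminals: D, P.
FIRST sets used below: FIRST(P) = { ε }, FIRST(B) = { 'g', 'y' }

D: nullable alternative(s) D → P P; FOLLOW(D) = { $ }
  D → P P: FIRST \ {ε} = { } — this is the only nullable alternative, skip
  D → B: FIRST \ {ε} = { 'g', 'y' } — disjoint from FOLLOW(D)
P has a nullable alternative but only one production, so nothing to check.

B has no nullable alternative, so no FIRST/FOLLOW check is needed there.

No FIRST/FOLLOW conflicts found.

Answer: No FIRST/FOLLOW conflicts.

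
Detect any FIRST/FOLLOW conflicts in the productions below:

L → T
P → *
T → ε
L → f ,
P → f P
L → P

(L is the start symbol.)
No FIRST/FOLLOW conflicts.

Nullable non-terminals: L, T.
FIRST sets used below: FIRST(T) = { ε }, FIRST(P) = { '*', 'f' }

L: nullable alternative(s) L → T; FOLLOW(L) = { $ }
  L → T: FIRST \ {ε} = { } — this is the only nullable alternative, skip
  L → f ,: FIRST \ {ε} = { 'f' } — disjoint from FOLLOW(L)
  L → P: FIRST \ {ε} = { '*', 'f' } — disjoint from FOLLOW(L)
T has a nullable alternative but only one production, so nothing to check.

P has no nullable alternative, so no FIRST/FOLLOW check is needed there.

No FIRST/FOLLOW conflicts found.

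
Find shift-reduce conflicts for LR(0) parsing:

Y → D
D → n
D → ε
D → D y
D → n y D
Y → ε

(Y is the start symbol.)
Yes — I0: [D → .] vs [D → . n]; I1: [Y → D .] vs [D → D . y]; I3: [D → n .] vs [D → n . y D]; I4: [D → .] vs [D → . n]; I5: [D → n y D .] vs [D → D . y]

Augment with Y' → Y and build the canonical LR(0) collection (I0 = CLOSURE({[Y' → . Y]}), then GOTO on every symbol after a dot until no new states appear). It has 7 states:
  I0: { [D → . D y], [D → . n y D], [D → . n], [D → .], [Y → . D], [Y → .], [Y' → . Y] }  — shift, 2 reduces
  I1: { [D → D . y], [Y → D .] }  — shift, reduce
  I2: { [Y' → Y .] }  — accept
  I3: { [D → n . y D], [D → n .] }  — shift, reduce
  I4: { [D → . D y], [D → . n y D], [D → . n], [D → .], [D → n y . D] }  — shift, reduce
  I5: { [D → D . y], [D → n y D .] }  — shift, reduce
  I6: { [D → D y .] }  — reduce

I0 contains reduce items [D → .], [Y → .] and shift items [D → . n], [D → . n y D] — shift-reduce conflict.
I1 contains reduce item [Y → D .] and shift item [D → D . y] — shift-reduce conflict.
I3 contains reduce item [D → n .] and shift item [D → n . y D] — shift-reduce conflict.
I4 contains reduce item [D → .] and shift items [D → . n], [D → . n y D] — shift-reduce conflict.
I5 contains reduce item [D → n y D .] and shift item [D → D . y] — shift-reduce conflict.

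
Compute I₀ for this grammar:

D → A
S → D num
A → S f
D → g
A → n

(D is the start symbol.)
{ [A → . S f], [A → . n], [D → . A], [D → . g], [D' → . D], [S → . D num] }

First, augment the grammar with D' → D
I₀ = CLOSURE({ [D' → . D] }):
  [D' → . D] has the dot before D: add [D → . A], [D → . g]
  [D → . A] has the dot before A: add [A → . S f], [A → . n]
  [A → . S f] has the dot before S: add [S → . D num]
No further items can be added.

I₀ = { [A → . S f], [A → . n], [D → . A], [D → . g], [D' → . D], [S → . D num] }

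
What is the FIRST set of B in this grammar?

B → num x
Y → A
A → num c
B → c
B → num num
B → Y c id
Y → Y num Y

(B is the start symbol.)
{ 'c', 'num' }

To compute FIRST(B), examine every production with B on the left-hand side, reading each right-hand side left to right until a non-nullable symbol is reached.

FIRST sets of the other non-terminals involved (by the same procedure, iterated to a fixed point):
  FIRST(Y) = { 'num' }

From B → num x:
  - num is a terminal: add 'num' and stop
From B → c:
  - c is a terminal: add 'c' and stop
From B → num num:
  - num is a terminal: add 'num' and stop
From B → Y c id:
  - Y is a non-terminal: add FIRST(Y) \ {ε} = { 'num' }
    Y is not nullable, so stop

Collecting: FIRST(B) = { 'c', 'num' }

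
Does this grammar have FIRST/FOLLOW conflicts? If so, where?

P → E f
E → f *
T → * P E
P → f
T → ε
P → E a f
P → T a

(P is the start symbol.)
No FIRST/FOLLOW conflicts.

Nullable non-terminals: T.

T: nullable alternative(s) T → ε; FOLLOW(T) = { 'a' }
  T → * P E: FIRST \ {ε} = { '*' } — disjoint from FOLLOW(T)
  T → ε: FIRST \ {ε} = { } — this is the only nullable alternative, skip

E, P have no nullable alternative, so no FIRST/FOLLOW check is needed there.

No FIRST/FOLLOW conflicts found.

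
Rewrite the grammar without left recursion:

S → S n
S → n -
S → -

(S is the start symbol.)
S → n - S'
S → - S'
S' → n S'
S' → ε

S is directly left-recursive. The standard transformation for
  A → A α₁ | ... | A α_m | β₁ | ... | β_n
is
  A  → β₁ A' | ... | β_n A'
  A' → α₁ A' | ... | α_m A' | ε

S → n - becomes S → n - S'
S → - becomes S → - S'
S → S n becomes S' → n S'
Add S' → ε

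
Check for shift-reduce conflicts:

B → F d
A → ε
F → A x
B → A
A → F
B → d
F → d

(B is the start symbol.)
Yes — I0: [A → .] vs [B → . d]; I1: [B → A .] vs [F → A . x]; I3: [A → F .] vs [B → F . d]

A shift-reduce conflict occurs when an LR(0) state has both:
  - a complete (reduce) item [A → α .] (dot at the end), and
  - a shift item [B → β . c γ] (dot before a terminal).

Augment with B' → B and build the canonical LR(0) collection (I0 = CLOSURE({[B' → . B]}), then GOTO on every symbol after a dot until no new states appear). It has 7 states:
  I0: { [A → . F], [A → .], [B → . A], [B → . F d], [B → . d], [B' → . B], [F → . A x], [F → . d] }  — shift, reduce
  I1: { [B → A .], [F → A . x] }  — shift, reduce
  I2: { [B' → B .] }  — accept
  I3: { [A → F .], [B → F . d] }  — shift, reduce
  I4: { [B → d .], [F → d .] }  — 2 reduces
  I5: { [B → F d .] }  — reduce
  I6: { [F → A x .] }  — reduce

I0 contains reduce item [A → .] and shift items [B → . d], [F → . d] — shift-reduce conflict.
I1 contains reduce item [B → A .] and shift item [F → A . x] — shift-reduce conflict.
I3 contains reduce item [A → F .] and shift item [B → F . d] — shift-reduce conflict.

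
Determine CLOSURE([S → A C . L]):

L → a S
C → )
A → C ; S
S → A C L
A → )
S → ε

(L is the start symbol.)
To compute CLOSURE, for each item [A → α.Bβ] where B is a non-terminal, add [B → .γ] for all productions B → γ; repeat for the newly added items until nothing changes.

Start with: [S → A C . L]
  [S → A C . L] has the dot before L: add [L → . a S]
No further items can be added.

CLOSURE = { [L → . a S], [S → A C . L] }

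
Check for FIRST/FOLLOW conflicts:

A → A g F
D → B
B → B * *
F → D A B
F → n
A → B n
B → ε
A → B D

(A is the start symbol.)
Yes. A → A g F with FOLLOW(A) on { '*', 'g' }; A → B n with FOLLOW(A) on { '*' }; B → B '*' '*' with FOLLOW(B) on { '*' }

A FIRST/FOLLOW conflict occurs when a non-terminal N has a nullable alternative N → β (β ⇒* ε) and another alternative N → α with FIRST(α) ∩ FOLLOW(N) ≠ ∅: on such a lookahead the parser cannot decide between expanding α and letting N vanish via β.

Nullable non-terminals: A, B, D, F.
FIRST sets used below: FIRST(A) = { '*', 'g', 'n', ε }, FIRST(B) = { '*', ε }, FIRST(D) = { '*', ε }

A: nullable alternative(s) A → B D; FOLLOW(A) = { $, '*', 'g' }
  A → A g F: FIRST \ {ε} = { '*', 'g', 'n' } — overlaps FOLLOW(A) on { '*', 'g' }: CONFLICT
  A → B n: FIRST \ {ε} = { '*', 'n' } — overlaps FOLLOW(A) on { '*' }: CONFLICT
  A → B D: FIRST \ {ε} = { '*' } — this is the only nullable alternative, skip

B: nullable alternative(s) B → ε; FOLLOW(B) = { $, '*', 'g', 'n' }
  B → B * *: FIRST \ {ε} = { '*' } — overlaps FOLLOW(B) on { '*' }: CONFLICT
  B → ε: FIRST \ {ε} = { } — this is the only nullable alternative, skip
D has a nullable alternative but only one production, so nothing to check.

F: nullable alternative(s) F → D A B; FOLLOW(F) = { $, '*', 'g' }
  F → D A B: FIRST \ {ε} = { '*', 'g', 'n' } — this is the only nullable alternative, skip
  F → n: FIRST \ {ε} = { 'n' } — disjoint from FOLLOW(F)

So the grammar has 3 FIRST/FOLLOW conflicts (marked CONFLICT above).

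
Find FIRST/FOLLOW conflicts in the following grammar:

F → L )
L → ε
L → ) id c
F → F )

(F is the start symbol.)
A FIRST/FOLLOW conflict occurs when a non-terminal N has a nullable alternative N → β (β ⇒* ε) and another alternative N → α with FIRST(α) ∩ FOLLOW(N) ≠ ∅: on such a lookahead the parser cannot decide between expanding α and letting N vanish via β.

Nullable non-terminals: L.

L: nullable alternative(s) L → ε; FOLLOW(L) = { ')' }
  L → ε: FIRST \ {ε} = { } — this is the only nullable alternative, skip
  L → ) id c: FIRST \ {ε} = { ')' } — overlaps FOLLOW(L) on { ')' }: CONFLICT

F has no nullable alternative, so no FIRST/FOLLOW check is needed there.

So the grammar has 1 FIRST/FOLLOW conflict (marked CONFLICT above).

Answer: Yes. L → ')' id c with FOLLOW(L) on { ')' }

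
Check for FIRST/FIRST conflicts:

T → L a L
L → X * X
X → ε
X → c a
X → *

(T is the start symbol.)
A FIRST/FIRST conflict occurs when two productions N → α and N → β for the same non-terminal have FIRST(α) ∩ FIRST(β) ≠ ∅ (with ε ∈ FIRST of a nullable right-hand side, so two nullable alternatives also conflict).

Productions for X:
  X → ε: FIRST = { ε }
  X → c a: FIRST = { 'c' }
  X → *: FIRST = { '*' }
T, L have only one production, so no FIRST/FIRST conflict is possible there.

All alternatives of each non-terminal have pairwise disjoint FIRST sets.

Answer: No FIRST/FIRST conflicts.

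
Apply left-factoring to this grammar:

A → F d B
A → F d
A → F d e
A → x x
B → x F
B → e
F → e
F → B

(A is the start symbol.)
Left-factoring transforms A → αβ₁ | αβ₂ into A → αA' and A' → β₁ | β₂
(α is the longest common prefix among the alternatives). Repeat until
no nonterminal has two alternatives with a common prefix.

Round 1: A has alternatives sharing prefix 'F d'. Introduce A': A → F d A'
  Add: A' → B
  Add: A' → ε
  Add: A' → e

No remaining common prefixes — done.

Resulting grammar:
A → F d A'
A' → B
A' → ε
A' → e
A → x x
B → x F
B → e
F → e
F → B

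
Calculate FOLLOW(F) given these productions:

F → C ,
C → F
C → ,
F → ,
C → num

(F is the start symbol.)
F is the start symbol, so $ ∈ FOLLOW(F).
In C → F: F is at the end, add FOLLOW(C)

The FOLLOW sets referred to above (computed the same way, to a fixed point):
  FOLLOW(C) = { ',' }

Taking the union: FOLLOW(F) = { $, ',' }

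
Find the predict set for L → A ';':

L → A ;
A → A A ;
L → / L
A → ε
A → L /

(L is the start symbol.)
{ '/', ';' }

PREDICT(L → A ';') = (FIRST(RHS) \ {ε}) ∪ (FOLLOW(L) if ε ∈ FIRST(RHS), i.e. RHS ⇒* ε)
FIRST(A) = { '/', ';', ε }
FIRST(A ';') = { '/', ';' }
ε ∉ FIRST(A ';'), so FOLLOW(L) is not added.
PREDICT(L → A ';') = { '/', ';' }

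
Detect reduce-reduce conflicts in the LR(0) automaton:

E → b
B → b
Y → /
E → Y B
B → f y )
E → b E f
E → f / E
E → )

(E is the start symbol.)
A reduce-reduce conflict occurs when an LR(0) state has two complete items [A → α .] and [B → β .] — both call for a reduction, and with no lookahead the parser cannot choose between them.

Augment with E' → E and build the canonical LR(0) collection (I0 = CLOSURE({[E' → . E]}), then GOTO on every symbol after a dot until no new states appear). It has 16 states:
  I0: { [E → . )], [E → . Y B], [E → . b E f], [E → . b], [E → . f / E], [E' → . E], [Y → . /] }  — shift
  I1: { [E → ) .] }  — reduce
  I2: { [Y → / .] }  — reduce
  I3: { [E' → E .] }  — accept
  I4: { [B → . b], [B → . f y )], [E → Y . B] }  — shift
  I5: { [E → . )], [E → . Y B], [E → . b E f], [E → . b], [E → . f / E], [E → b . E f], [E → b .], [Y → . /] }  — shift, reduce
  I6: { [E → f . / E] }  — shift
  I7: { [E → . )], [E → . Y B], [E → . b E f], [E → . b], [E → . f / E], [E → f / . E], [Y → . /] }  — shift
  I8: { [E → f / E .] }  — reduce
  I9: { [E → b E . f] }  — shift
  I10: { [E → b E f .] }  — reduce
  I11: { [E → Y B .] }  — reduce
  I12: { [B → b .] }  — reduce
  I13: { [B → f . y )] }  — shift
  I14: { [B → f y . )] }  — shift
  I15: { [B → f y ) .] }  — reduce

No state contains more than one complete item.

Answer: No reduce-reduce conflicts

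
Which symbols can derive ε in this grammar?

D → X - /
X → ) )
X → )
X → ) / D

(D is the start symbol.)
A non-terminal is nullable if it can derive ε (the empty string): either it has an ε-production, or it has a production whose right-hand side consists entirely of nullable non-terminals.

There are no ε-productions, so no non-terminal can derive ε.
No non-terminals are nullable.

Answer: None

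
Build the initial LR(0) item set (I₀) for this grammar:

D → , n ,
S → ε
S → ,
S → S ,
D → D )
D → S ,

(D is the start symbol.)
First, augment the grammar with D' → D
I₀ = CLOSURE({ [D' → . D] }):
  [D' → . D] has the dot before D: add [D → . , n ,], [D → . D )], [D → . S ,]
  [D → . S ,] has the dot before S: add [S → .], [S → . ,], [S → . S ,]
No further items can be added.

I₀ = { [D → . , n ,], [D → . D )], [D → . S ,], [D' → . D], [S → . ,], [S → . S ,], [S → .] }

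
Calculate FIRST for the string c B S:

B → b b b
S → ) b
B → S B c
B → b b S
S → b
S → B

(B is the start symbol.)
{ 'c' }

To compute FIRST(c B S), process the symbols left to right:
Symbol c is a terminal. Add 'c' and stop.
FIRST(c B S) = { 'c' }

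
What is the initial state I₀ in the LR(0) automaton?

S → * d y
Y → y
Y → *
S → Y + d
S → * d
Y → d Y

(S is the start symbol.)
{ [S → . * d y], [S → . * d], [S → . Y + d], [S' → . S], [Y → . *], [Y → . d Y], [Y → . y] }

First, augment the grammar with S' → S
I₀ = CLOSURE({ [S' → . S] }):
  [S' → . S] has the dot before S: add [S → . * d y], [S → . Y + d], [S → . * d]
  [S → . Y + d] has the dot before Y: add [Y → . y], [Y → . *], [Y → . d Y]
No further items can be added.

I₀ = { [S → . * d y], [S → . * d], [S → . Y + d], [S' → . S], [Y → . *], [Y → . d Y], [Y → . y] }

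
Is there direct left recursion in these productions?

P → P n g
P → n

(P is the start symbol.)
Yes, P is left-recursive

P → P n g: LEFT RECURSIVE (starts with P)
P → n: starts with n

The grammar has direct left recursion on: P.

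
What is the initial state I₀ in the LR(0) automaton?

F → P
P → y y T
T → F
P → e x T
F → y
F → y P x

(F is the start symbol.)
{ [F → . P], [F → . y P x], [F → . y], [F' → . F], [P → . e x T], [P → . y y T] }

First, augment the grammar with F' → F
I₀ = CLOSURE({ [F' → . F] }):
  [F' → . F] has the dot before F: add [F → . P], [F → . y], [F → . y P x]
  [F → . P] has the dot before P: add [P → . y y T], [P → . e x T]
No further items can be added.

I₀ = { [F → . P], [F → . y P x], [F → . y], [F' → . F], [P → . e x T], [P → . y y T] }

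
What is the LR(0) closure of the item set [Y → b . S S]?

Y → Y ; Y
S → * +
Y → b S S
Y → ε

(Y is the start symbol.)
To compute CLOSURE, for each item [A → α.Bβ] where B is a non-terminal, add [B → .γ] for all productions B → γ; repeat for the newly added items until nothing changes.

Start with: [Y → b . S S]
  [Y → b . S S] has the dot before S: add [S → . * +]
No further items can be added.

CLOSURE = { [S → . * +], [Y → b . S S] }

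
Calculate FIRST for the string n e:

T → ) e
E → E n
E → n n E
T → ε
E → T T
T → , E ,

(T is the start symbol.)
To compute FIRST(n e), process the symbols left to right:
Symbol n is a terminal. Add 'n' and stop.
FIRST(n e) = { 'n' }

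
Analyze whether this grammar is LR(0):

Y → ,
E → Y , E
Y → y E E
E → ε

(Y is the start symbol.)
A grammar is LR(0) if no state in the canonical LR(0) collection has:
  - both a shift item (dot before a terminal) and a complete item (shift-reduce conflict), or
  - two or more complete items (reduce-reduce conflict; the accept item [Y' → Y .] counts as a complete item here).

Augment with Y' → Y and build the canonical LR(0) collection (I0 = CLOSURE({[Y' → . Y]}), then GOTO on every symbol after a dot until no new states appear). It has 9 states:
  I0: { [Y → . ,], [Y → . y E E], [Y' → . Y] }  — shift
  I1: { [Y → , .] }  — reduce
  I2: { [Y' → Y .] }  — accept
  I3: { [E → . Y , E], [E → .], [Y → . ,], [Y → . y E E], [Y → y . E E] }  — shift, reduce
  I4: { [E → . Y , E], [E → .], [Y → . ,], [Y → . y E E], [Y → y E . E] }  — shift, reduce
  I5: { [E → Y . , E] }  — shift
  I6: { [E → . Y , E], [E → .], [E → Y , . E], [Y → . ,], [Y → . y E E] }  — shift, reduce
  I7: { [E → Y , E .] }  — reduce
  I8: { [Y → y E E .] }  — reduce

Conflict in state I3:
  Shift-reduce conflict between [E → .] and [Y → . ,]
So the grammar is NOT LR(0).

Answer: No. Shift-reduce conflict between [E → .] and [Y → . ,]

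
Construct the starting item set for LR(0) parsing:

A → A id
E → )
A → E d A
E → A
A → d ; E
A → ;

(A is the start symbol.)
{ [A → . ;], [A → . A id], [A → . E d A], [A → . d ; E], [A' → . A], [E → . )], [E → . A] }

First, augment the grammar with A' → A
I₀ = CLOSURE({ [A' → . A] }):
  [A' → . A] has the dot before A: add [A → . A id], [A → . E d A], [A → . d ; E], [A → . ;]
  [A → . E d A] has the dot before E: add [E → . )], [E → . A]
No further items can be added.

I₀ = { [A → . ;], [A → . A id], [A → . E d A], [A → . d ; E], [A' → . A], [E → . )], [E → . A] }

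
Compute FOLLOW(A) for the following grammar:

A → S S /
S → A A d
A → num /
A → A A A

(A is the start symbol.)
To compute FOLLOW(A), find every occurrence of A on a right-hand side N → α A β: add FIRST(β) \ {ε}, and if β is empty or nullable also add FOLLOW(N). Iterate to a fixed point.

A is the start symbol, so $ ∈ FOLLOW(A).
In S → A A d: A is followed by A d, add FIRST(A d) \ {ε} = { 'num' }
In S → A A d: A is followed by d, add FIRST(d) \ {ε} = { 'd' }
In A → A A A: A is followed by A A, add FIRST(A A) \ {ε} = { 'num' }
In A → A A A: A is followed by A, add FIRST(A) \ {ε} = { 'num' }
In A → A A A: A is at the end; this adds FOLLOW(A) to itself — nothing new

Taking the union: FOLLOW(A) = { $, 'd', 'num' }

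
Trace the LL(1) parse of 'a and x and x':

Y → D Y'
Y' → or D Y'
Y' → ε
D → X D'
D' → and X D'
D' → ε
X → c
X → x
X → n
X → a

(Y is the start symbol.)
LL(1) parsing maintains a stack (initially the start symbol over $) and the input. At each step: if the stack top is a terminal, match it against the current input token; if it is a non-terminal N, replace it with the RHS of M[N, lookahead] (the unique production whose predict set contains the lookahead).

Stack is shown with the top on the left.

Stack          Input            Action
--------------------------------------
Y $            a and x and x $  output Y → D Y'
D Y' $         a and x and x $  output D → X D'
X D' Y' $      a and x and x $  output X → a
a D' Y' $      a and x and x $  match 'a'
D' Y' $        and x and x $    output D' → and X D'
and X D' Y' $  and x and x $    match 'and'
X D' Y' $      x and x $        output X → x
x D' Y' $      x and x $        match 'x'
D' Y' $        and x $          output D' → and X D'
and X D' Y' $  and x $          match 'and'
X D' Y' $      x $              output X → x
x D' Y' $      x $              match 'x'
D' Y' $        $                output D' → ε
Y' $           $                output Y' → ε
$              $                accept

The string is accepted.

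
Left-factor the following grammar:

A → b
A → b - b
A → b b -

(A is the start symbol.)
A → b A'
A' → ε
A' → - b
A' → b -

Left-factoring transforms A → αβ₁ | αβ₂ into A → αA' and A' → β₁ | β₂
(α is the longest common prefix among the alternatives). Repeat until
no nonterminal has two alternatives with a common prefix.

Round 1: A has alternatives sharing prefix 'b'. Introduce A': A → b A'
  Add: A' → ε
  Add: A' → - b
  Add: A' → b -

No remaining common prefixes — done.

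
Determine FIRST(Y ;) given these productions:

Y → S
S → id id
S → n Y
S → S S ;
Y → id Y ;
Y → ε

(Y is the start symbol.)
FIRST sets of the non-terminals involved (from the grammar, by fixed-point iteration):
  FIRST(Y) = { 'id', 'n', ε }

To compute FIRST(Y ;), process the symbols left to right:
Symbol Y is a non-terminal. Add FIRST(Y) \ {ε} = { 'id', 'n' }
Y is nullable (ε ∈ FIRST(Y)), continue to the next symbol.
Symbol ; is a terminal. Add ';' and stop.
FIRST(Y ;) = { ';', 'id', 'n' }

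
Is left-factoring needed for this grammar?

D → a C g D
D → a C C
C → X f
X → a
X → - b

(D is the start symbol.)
Yes, D has productions with common prefix 'a C'

Left-factoring is needed when two productions for the same non-terminal
share a common prefix on the right-hand side.

Productions for D:
  D → a C g D
  D → a C C
Productions for X:
  X → a
  X → - b

Found common prefix 'a C' in productions for D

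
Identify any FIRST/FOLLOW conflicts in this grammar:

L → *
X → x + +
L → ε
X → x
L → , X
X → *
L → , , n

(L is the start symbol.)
No FIRST/FOLLOW conflicts.

Nullable non-terminals: L.

L: nullable alternative(s) L → ε; FOLLOW(L) = { $ }
  L → *: FIRST \ {ε} = { '*' } — disjoint from FOLLOW(L)
  L → ε: FIRST \ {ε} = { } — this is the only nullable alternative, skip
  L → , X: FIRST \ {ε} = { ',' } — disjoint from FOLLOW(L)
  L → , , n: FIRST \ {ε} = { ',' } — disjoint from FOLLOW(L)

X has no nullable alternative, so no FIRST/FOLLOW check is needed there.

No FIRST/FOLLOW conflicts found.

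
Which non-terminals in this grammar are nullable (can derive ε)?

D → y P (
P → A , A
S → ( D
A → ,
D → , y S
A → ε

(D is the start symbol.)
{ 'A' }

A non-terminal is nullable if it can derive ε (the empty string): either it has an ε-production, or it has a production whose right-hand side consists entirely of nullable non-terminals.

ε-productions: A → ε
So A is immediately nullable.
No further non-terminal can be added: every production for the remaining non-terminals contains a terminal or a non-nullable non-terminal.
Nullable = { 'A' }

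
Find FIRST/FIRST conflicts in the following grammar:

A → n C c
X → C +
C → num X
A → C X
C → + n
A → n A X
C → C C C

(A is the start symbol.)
A FIRST/FIRST conflict occurs when two productions N → α and N → β for the same non-terminal have FIRST(α) ∩ FIRST(β) ≠ ∅ (with ε ∈ FIRST of a nullable right-hand side, so two nullable alternatives also conflict).

FIRST sets of the non-terminals at (or reachable through a nullable prefix from) the front of some alternative:
  FIRST(C) = { '+', 'num' }

Productions for A:
  A → n C c: FIRST = { 'n' }
  A → C X: FIRST = { '+', 'num' }
  A → n A X: FIRST = { 'n' }
Productions for C:
  C → num X: FIRST = { 'num' }
  C → + n: FIRST = { '+' }
  C → C C C: FIRST = { '+', 'num' }
X has only one production, so no FIRST/FIRST conflict is possible there.

Conflict for A: A → n C c and A → n A X
  Overlap: { 'n' }
Conflict for C: C → num X and C → C C C
  Overlap: { 'num' }
Conflict for C: C → + n and C → C C C
  Overlap: { '+' }

Answer: Yes. A → n C c / A → n A X on { 'n' }; C → num X / C → C C C on { 'num' }; C → '+' n / C → C C C on { '+' }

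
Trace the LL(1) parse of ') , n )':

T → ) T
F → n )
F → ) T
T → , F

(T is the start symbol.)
LL(1) parsing maintains a stack (initially the start symbol over $) and the input. At each step: if the stack top is a terminal, match it against the current input token; if it is a non-terminal N, replace it with the RHS of M[N, lookahead] (the unique production whose predict set contains the lookahead).

Stack is shown with the top on the left.

Stack  Input      Action
------------------------
T $    ) , n ) $  output T → ) T
) T $  ) , n ) $  match ')'
T $    , n ) $    output T → , F
, F $  , n ) $    match ','
F $    n ) $      output F → n )
n ) $  n ) $      match 'n'
) $    ) $        match ')'
$      $          accept

The string is accepted.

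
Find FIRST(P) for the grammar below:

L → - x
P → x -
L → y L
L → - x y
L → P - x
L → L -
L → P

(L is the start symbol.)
{ 'x' }

To compute FIRST(P), examine every production with P on the left-hand side, reading each right-hand side left to right until a non-nullable symbol is reached.

From P → x -:
  - x is a terminal: add 'x' and stop

Collecting: FIRST(P) = { 'x' }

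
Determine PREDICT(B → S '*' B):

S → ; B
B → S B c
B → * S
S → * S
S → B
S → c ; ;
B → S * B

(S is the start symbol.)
PREDICT(B → S '*' B) = (FIRST(RHS) \ {ε}) ∪ (FOLLOW(B) if ε ∈ FIRST(RHS), i.e. RHS ⇒* ε)
FIRST(S) = { '*', ';', 'c' }
FIRST(S '*' B) = { '*', ';', 'c' }
ε ∉ FIRST(S '*' B), so FOLLOW(B) is not added.
PREDICT(B → S '*' B) = { '*', ';', 'c' }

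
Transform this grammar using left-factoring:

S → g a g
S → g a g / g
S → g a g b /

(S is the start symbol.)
Left-factoring transforms A → αβ₁ | αβ₂ into A → αA' and A' → β₁ | β₂
(α is the longest common prefix among the alternatives). Repeat until
no nonterminal has two alternatives with a common prefix.

Round 1: S has alternatives sharing prefix 'g a g'. Introduce S': S → g a g S'
  Add: S' → ε
  Add: S' → / g
  Add: S' → b /

No remaining common prefixes — done.

Resulting grammar:
S → g a g S'
S' → ε
S' → / g
S' → b /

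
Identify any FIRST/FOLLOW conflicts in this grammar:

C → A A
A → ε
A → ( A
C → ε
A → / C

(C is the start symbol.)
Nullable non-terminals: A, C.
FIRST sets used below: FIRST(A) = { '(', '/', ε }

A: nullable alternative(s) A → ε; FOLLOW(A) = { $, '(', '/' }
  A → ε: FIRST \ {ε} = { } — this is the only nullable alternative, skip
  A → ( A: FIRST \ {ε} = { '(' } — overlaps FOLLOW(A) on { '(' }: CONFLICT
  A → / C: FIRST \ {ε} = { '/' } — overlaps FOLLOW(A) on { '/' }: CONFLICT

C: nullable alternative(s) C → A A, C → ε; FOLLOW(C) = { $, '(', '/' }
  C → A A: FIRST \ {ε} = { '(', '/' } — overlaps FOLLOW(C) on { '(', '/' }: CONFLICT
  C → ε: FIRST \ {ε} = { } — disjoint from FOLLOW(C)

So the grammar has 3 FIRST/FOLLOW conflicts (marked CONFLICT above).

Answer: Yes. C → A A with FOLLOW(C) on { '(', '/' }; A → '(' A with FOLLOW(A) on { '(' }; A → '/' C with FOLLOW(A) on { '/' }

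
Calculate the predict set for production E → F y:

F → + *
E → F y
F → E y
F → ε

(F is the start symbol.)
PREDICT(E → F y) = (FIRST(RHS) \ {ε}) ∪ (FOLLOW(E) if ε ∈ FIRST(RHS), i.e. RHS ⇒* ε)
FIRST(F) = { '+', 'y', ε }
FIRST(F y) = { '+', 'y' }
ε ∉ FIRST(F y), so FOLLOW(E) is not added.
PREDICT(E → F y) = { '+', 'y' }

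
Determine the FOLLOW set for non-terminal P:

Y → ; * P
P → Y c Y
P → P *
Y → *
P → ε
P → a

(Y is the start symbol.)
{ $, '*', 'c' }

In Y → ; * P: P is at the end, add FOLLOW(Y)
In P → P *: P is followed by '*', add FIRST('*') \ {ε} = { '*' }

The FOLLOW sets referred to above (computed the same way, to a fixed point):
  FOLLOW(Y) = { $, '*', 'c' }

Taking the union: FOLLOW(P) = { $, '*', 'c' }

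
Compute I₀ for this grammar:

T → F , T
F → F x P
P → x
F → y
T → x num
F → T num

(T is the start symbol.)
{ [F → . F x P], [F → . T num], [F → . y], [T → . F , T], [T → . x num], [T' → . T] }

First, augment the grammar with T' → T
I₀ = CLOSURE({ [T' → . T] }):
  [T' → . T] has the dot before T: add [T → . F , T], [T → . x num]
  [T → . F , T] has the dot before F: add [F → . F x P], [F → . y], [F → . T num]
No further items can be added.

I₀ = { [F → . F x P], [F → . T num], [F → . y], [T → . F , T], [T → . x num], [T' → . T] }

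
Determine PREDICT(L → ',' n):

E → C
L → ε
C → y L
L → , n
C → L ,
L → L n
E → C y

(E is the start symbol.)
PREDICT(L → ',' n) = (FIRST(RHS) \ {ε}) ∪ (FOLLOW(L) if ε ∈ FIRST(RHS), i.e. RHS ⇒* ε)
FIRST(',' n) = { ',' }
ε ∉ FIRST(',' n), so FOLLOW(L) is not added.
PREDICT(L → ',' n) = { ',' }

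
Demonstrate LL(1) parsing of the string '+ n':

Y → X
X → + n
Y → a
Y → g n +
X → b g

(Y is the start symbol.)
LL(1) parsing maintains a stack (initially the start symbol over $) and the input. At each step: if the stack top is a terminal, match it against the current input token; if it is a non-terminal N, replace it with the RHS of M[N, lookahead] (the unique production whose predict set contains the lookahead).

Stack is shown with the top on the left.

Stack  Input  Action
--------------------
Y $    + n $  output Y → X
X $    + n $  output X → + n
+ n $  + n $  match '+'
n $    n $    match 'n'
$      $      accept

The string is accepted.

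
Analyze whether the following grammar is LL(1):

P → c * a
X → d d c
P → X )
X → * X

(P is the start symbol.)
Yes, the grammar is LL(1).

A grammar is LL(1) if for each non-terminal N with multiple productions, the predict sets of those productions are pairwise disjoint, where PREDICT(N → α) = (FIRST(α) \ {ε}) ∪ (FOLLOW(N) if α ⇒* ε).

Relevant sets:
  FIRST(X) = { '*', 'd' }

For P:
  PREDICT(P → c '*' a) = { 'c' }
  PREDICT(P → X ')') = { '*', 'd' }
For X:
  PREDICT(X → d d c) = { 'd' }
  PREDICT(X → '*' X) = { '*' }

All predict sets are disjoint. The grammar IS LL(1).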